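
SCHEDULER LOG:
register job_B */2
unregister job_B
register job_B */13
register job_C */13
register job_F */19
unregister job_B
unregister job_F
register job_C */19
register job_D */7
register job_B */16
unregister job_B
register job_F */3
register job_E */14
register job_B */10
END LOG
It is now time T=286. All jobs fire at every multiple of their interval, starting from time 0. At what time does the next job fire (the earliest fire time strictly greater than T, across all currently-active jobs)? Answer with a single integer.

Answer: 287

Derivation:
Op 1: register job_B */2 -> active={job_B:*/2}
Op 2: unregister job_B -> active={}
Op 3: register job_B */13 -> active={job_B:*/13}
Op 4: register job_C */13 -> active={job_B:*/13, job_C:*/13}
Op 5: register job_F */19 -> active={job_B:*/13, job_C:*/13, job_F:*/19}
Op 6: unregister job_B -> active={job_C:*/13, job_F:*/19}
Op 7: unregister job_F -> active={job_C:*/13}
Op 8: register job_C */19 -> active={job_C:*/19}
Op 9: register job_D */7 -> active={job_C:*/19, job_D:*/7}
Op 10: register job_B */16 -> active={job_B:*/16, job_C:*/19, job_D:*/7}
Op 11: unregister job_B -> active={job_C:*/19, job_D:*/7}
Op 12: register job_F */3 -> active={job_C:*/19, job_D:*/7, job_F:*/3}
Op 13: register job_E */14 -> active={job_C:*/19, job_D:*/7, job_E:*/14, job_F:*/3}
Op 14: register job_B */10 -> active={job_B:*/10, job_C:*/19, job_D:*/7, job_E:*/14, job_F:*/3}
  job_B: interval 10, next fire after T=286 is 290
  job_C: interval 19, next fire after T=286 is 304
  job_D: interval 7, next fire after T=286 is 287
  job_E: interval 14, next fire after T=286 is 294
  job_F: interval 3, next fire after T=286 is 288
Earliest fire time = 287 (job job_D)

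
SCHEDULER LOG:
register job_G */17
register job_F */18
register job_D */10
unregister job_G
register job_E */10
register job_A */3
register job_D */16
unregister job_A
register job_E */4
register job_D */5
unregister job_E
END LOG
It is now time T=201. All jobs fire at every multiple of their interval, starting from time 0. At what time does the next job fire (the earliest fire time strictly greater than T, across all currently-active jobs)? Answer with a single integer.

Answer: 205

Derivation:
Op 1: register job_G */17 -> active={job_G:*/17}
Op 2: register job_F */18 -> active={job_F:*/18, job_G:*/17}
Op 3: register job_D */10 -> active={job_D:*/10, job_F:*/18, job_G:*/17}
Op 4: unregister job_G -> active={job_D:*/10, job_F:*/18}
Op 5: register job_E */10 -> active={job_D:*/10, job_E:*/10, job_F:*/18}
Op 6: register job_A */3 -> active={job_A:*/3, job_D:*/10, job_E:*/10, job_F:*/18}
Op 7: register job_D */16 -> active={job_A:*/3, job_D:*/16, job_E:*/10, job_F:*/18}
Op 8: unregister job_A -> active={job_D:*/16, job_E:*/10, job_F:*/18}
Op 9: register job_E */4 -> active={job_D:*/16, job_E:*/4, job_F:*/18}
Op 10: register job_D */5 -> active={job_D:*/5, job_E:*/4, job_F:*/18}
Op 11: unregister job_E -> active={job_D:*/5, job_F:*/18}
  job_D: interval 5, next fire after T=201 is 205
  job_F: interval 18, next fire after T=201 is 216
Earliest fire time = 205 (job job_D)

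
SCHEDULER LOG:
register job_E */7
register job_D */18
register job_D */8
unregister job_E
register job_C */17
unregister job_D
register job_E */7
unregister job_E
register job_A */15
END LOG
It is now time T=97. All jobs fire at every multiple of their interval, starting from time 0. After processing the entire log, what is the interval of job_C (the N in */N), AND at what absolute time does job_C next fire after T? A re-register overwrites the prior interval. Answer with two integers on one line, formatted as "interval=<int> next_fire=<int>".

Answer: interval=17 next_fire=102

Derivation:
Op 1: register job_E */7 -> active={job_E:*/7}
Op 2: register job_D */18 -> active={job_D:*/18, job_E:*/7}
Op 3: register job_D */8 -> active={job_D:*/8, job_E:*/7}
Op 4: unregister job_E -> active={job_D:*/8}
Op 5: register job_C */17 -> active={job_C:*/17, job_D:*/8}
Op 6: unregister job_D -> active={job_C:*/17}
Op 7: register job_E */7 -> active={job_C:*/17, job_E:*/7}
Op 8: unregister job_E -> active={job_C:*/17}
Op 9: register job_A */15 -> active={job_A:*/15, job_C:*/17}
Final interval of job_C = 17
Next fire of job_C after T=97: (97//17+1)*17 = 102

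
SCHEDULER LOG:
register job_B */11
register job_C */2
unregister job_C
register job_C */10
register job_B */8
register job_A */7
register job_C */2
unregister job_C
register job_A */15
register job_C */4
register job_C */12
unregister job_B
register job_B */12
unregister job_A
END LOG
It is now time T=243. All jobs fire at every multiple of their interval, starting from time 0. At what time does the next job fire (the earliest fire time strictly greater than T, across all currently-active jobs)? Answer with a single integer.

Answer: 252

Derivation:
Op 1: register job_B */11 -> active={job_B:*/11}
Op 2: register job_C */2 -> active={job_B:*/11, job_C:*/2}
Op 3: unregister job_C -> active={job_B:*/11}
Op 4: register job_C */10 -> active={job_B:*/11, job_C:*/10}
Op 5: register job_B */8 -> active={job_B:*/8, job_C:*/10}
Op 6: register job_A */7 -> active={job_A:*/7, job_B:*/8, job_C:*/10}
Op 7: register job_C */2 -> active={job_A:*/7, job_B:*/8, job_C:*/2}
Op 8: unregister job_C -> active={job_A:*/7, job_B:*/8}
Op 9: register job_A */15 -> active={job_A:*/15, job_B:*/8}
Op 10: register job_C */4 -> active={job_A:*/15, job_B:*/8, job_C:*/4}
Op 11: register job_C */12 -> active={job_A:*/15, job_B:*/8, job_C:*/12}
Op 12: unregister job_B -> active={job_A:*/15, job_C:*/12}
Op 13: register job_B */12 -> active={job_A:*/15, job_B:*/12, job_C:*/12}
Op 14: unregister job_A -> active={job_B:*/12, job_C:*/12}
  job_B: interval 12, next fire after T=243 is 252
  job_C: interval 12, next fire after T=243 is 252
Earliest fire time = 252 (job job_B)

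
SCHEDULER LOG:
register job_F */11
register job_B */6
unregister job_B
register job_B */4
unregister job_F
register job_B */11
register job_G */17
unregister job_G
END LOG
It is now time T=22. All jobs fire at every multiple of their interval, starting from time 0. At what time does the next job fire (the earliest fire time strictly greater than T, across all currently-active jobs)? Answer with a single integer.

Op 1: register job_F */11 -> active={job_F:*/11}
Op 2: register job_B */6 -> active={job_B:*/6, job_F:*/11}
Op 3: unregister job_B -> active={job_F:*/11}
Op 4: register job_B */4 -> active={job_B:*/4, job_F:*/11}
Op 5: unregister job_F -> active={job_B:*/4}
Op 6: register job_B */11 -> active={job_B:*/11}
Op 7: register job_G */17 -> active={job_B:*/11, job_G:*/17}
Op 8: unregister job_G -> active={job_B:*/11}
  job_B: interval 11, next fire after T=22 is 33
Earliest fire time = 33 (job job_B)

Answer: 33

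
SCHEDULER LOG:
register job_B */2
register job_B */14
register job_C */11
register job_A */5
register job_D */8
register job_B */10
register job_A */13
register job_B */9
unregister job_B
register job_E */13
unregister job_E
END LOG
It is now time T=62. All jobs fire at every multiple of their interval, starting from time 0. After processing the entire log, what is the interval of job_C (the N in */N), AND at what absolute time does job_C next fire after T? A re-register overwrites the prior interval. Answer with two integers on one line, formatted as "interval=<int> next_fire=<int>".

Answer: interval=11 next_fire=66

Derivation:
Op 1: register job_B */2 -> active={job_B:*/2}
Op 2: register job_B */14 -> active={job_B:*/14}
Op 3: register job_C */11 -> active={job_B:*/14, job_C:*/11}
Op 4: register job_A */5 -> active={job_A:*/5, job_B:*/14, job_C:*/11}
Op 5: register job_D */8 -> active={job_A:*/5, job_B:*/14, job_C:*/11, job_D:*/8}
Op 6: register job_B */10 -> active={job_A:*/5, job_B:*/10, job_C:*/11, job_D:*/8}
Op 7: register job_A */13 -> active={job_A:*/13, job_B:*/10, job_C:*/11, job_D:*/8}
Op 8: register job_B */9 -> active={job_A:*/13, job_B:*/9, job_C:*/11, job_D:*/8}
Op 9: unregister job_B -> active={job_A:*/13, job_C:*/11, job_D:*/8}
Op 10: register job_E */13 -> active={job_A:*/13, job_C:*/11, job_D:*/8, job_E:*/13}
Op 11: unregister job_E -> active={job_A:*/13, job_C:*/11, job_D:*/8}
Final interval of job_C = 11
Next fire of job_C after T=62: (62//11+1)*11 = 66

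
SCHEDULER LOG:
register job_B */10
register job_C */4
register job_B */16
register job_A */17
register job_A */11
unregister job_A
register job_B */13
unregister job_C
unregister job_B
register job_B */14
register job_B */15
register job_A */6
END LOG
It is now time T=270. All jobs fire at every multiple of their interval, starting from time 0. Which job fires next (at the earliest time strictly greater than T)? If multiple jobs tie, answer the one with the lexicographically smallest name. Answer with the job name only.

Op 1: register job_B */10 -> active={job_B:*/10}
Op 2: register job_C */4 -> active={job_B:*/10, job_C:*/4}
Op 3: register job_B */16 -> active={job_B:*/16, job_C:*/4}
Op 4: register job_A */17 -> active={job_A:*/17, job_B:*/16, job_C:*/4}
Op 5: register job_A */11 -> active={job_A:*/11, job_B:*/16, job_C:*/4}
Op 6: unregister job_A -> active={job_B:*/16, job_C:*/4}
Op 7: register job_B */13 -> active={job_B:*/13, job_C:*/4}
Op 8: unregister job_C -> active={job_B:*/13}
Op 9: unregister job_B -> active={}
Op 10: register job_B */14 -> active={job_B:*/14}
Op 11: register job_B */15 -> active={job_B:*/15}
Op 12: register job_A */6 -> active={job_A:*/6, job_B:*/15}
  job_A: interval 6, next fire after T=270 is 276
  job_B: interval 15, next fire after T=270 is 285
Earliest = 276, winner (lex tiebreak) = job_A

Answer: job_A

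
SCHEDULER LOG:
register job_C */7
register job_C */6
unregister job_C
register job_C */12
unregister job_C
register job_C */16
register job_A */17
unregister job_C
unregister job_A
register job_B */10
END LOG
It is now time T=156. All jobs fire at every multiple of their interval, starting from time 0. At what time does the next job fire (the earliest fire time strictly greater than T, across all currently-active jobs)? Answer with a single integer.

Op 1: register job_C */7 -> active={job_C:*/7}
Op 2: register job_C */6 -> active={job_C:*/6}
Op 3: unregister job_C -> active={}
Op 4: register job_C */12 -> active={job_C:*/12}
Op 5: unregister job_C -> active={}
Op 6: register job_C */16 -> active={job_C:*/16}
Op 7: register job_A */17 -> active={job_A:*/17, job_C:*/16}
Op 8: unregister job_C -> active={job_A:*/17}
Op 9: unregister job_A -> active={}
Op 10: register job_B */10 -> active={job_B:*/10}
  job_B: interval 10, next fire after T=156 is 160
Earliest fire time = 160 (job job_B)

Answer: 160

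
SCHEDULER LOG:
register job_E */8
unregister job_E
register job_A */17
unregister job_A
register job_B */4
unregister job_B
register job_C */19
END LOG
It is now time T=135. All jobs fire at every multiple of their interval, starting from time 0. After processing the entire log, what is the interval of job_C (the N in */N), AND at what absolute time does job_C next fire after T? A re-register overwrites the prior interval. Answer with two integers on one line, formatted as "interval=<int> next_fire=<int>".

Answer: interval=19 next_fire=152

Derivation:
Op 1: register job_E */8 -> active={job_E:*/8}
Op 2: unregister job_E -> active={}
Op 3: register job_A */17 -> active={job_A:*/17}
Op 4: unregister job_A -> active={}
Op 5: register job_B */4 -> active={job_B:*/4}
Op 6: unregister job_B -> active={}
Op 7: register job_C */19 -> active={job_C:*/19}
Final interval of job_C = 19
Next fire of job_C after T=135: (135//19+1)*19 = 152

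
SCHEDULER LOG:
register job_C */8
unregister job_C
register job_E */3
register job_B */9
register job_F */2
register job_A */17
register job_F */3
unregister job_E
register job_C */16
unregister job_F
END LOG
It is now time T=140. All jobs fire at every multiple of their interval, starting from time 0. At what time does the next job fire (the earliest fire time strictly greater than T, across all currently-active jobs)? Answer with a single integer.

Answer: 144

Derivation:
Op 1: register job_C */8 -> active={job_C:*/8}
Op 2: unregister job_C -> active={}
Op 3: register job_E */3 -> active={job_E:*/3}
Op 4: register job_B */9 -> active={job_B:*/9, job_E:*/3}
Op 5: register job_F */2 -> active={job_B:*/9, job_E:*/3, job_F:*/2}
Op 6: register job_A */17 -> active={job_A:*/17, job_B:*/9, job_E:*/3, job_F:*/2}
Op 7: register job_F */3 -> active={job_A:*/17, job_B:*/9, job_E:*/3, job_F:*/3}
Op 8: unregister job_E -> active={job_A:*/17, job_B:*/9, job_F:*/3}
Op 9: register job_C */16 -> active={job_A:*/17, job_B:*/9, job_C:*/16, job_F:*/3}
Op 10: unregister job_F -> active={job_A:*/17, job_B:*/9, job_C:*/16}
  job_A: interval 17, next fire after T=140 is 153
  job_B: interval 9, next fire after T=140 is 144
  job_C: interval 16, next fire after T=140 is 144
Earliest fire time = 144 (job job_B)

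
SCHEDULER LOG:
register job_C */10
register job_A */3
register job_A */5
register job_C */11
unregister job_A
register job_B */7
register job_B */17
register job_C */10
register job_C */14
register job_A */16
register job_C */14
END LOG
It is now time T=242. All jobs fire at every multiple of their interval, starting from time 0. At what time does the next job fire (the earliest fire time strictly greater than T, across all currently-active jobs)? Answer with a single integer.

Op 1: register job_C */10 -> active={job_C:*/10}
Op 2: register job_A */3 -> active={job_A:*/3, job_C:*/10}
Op 3: register job_A */5 -> active={job_A:*/5, job_C:*/10}
Op 4: register job_C */11 -> active={job_A:*/5, job_C:*/11}
Op 5: unregister job_A -> active={job_C:*/11}
Op 6: register job_B */7 -> active={job_B:*/7, job_C:*/11}
Op 7: register job_B */17 -> active={job_B:*/17, job_C:*/11}
Op 8: register job_C */10 -> active={job_B:*/17, job_C:*/10}
Op 9: register job_C */14 -> active={job_B:*/17, job_C:*/14}
Op 10: register job_A */16 -> active={job_A:*/16, job_B:*/17, job_C:*/14}
Op 11: register job_C */14 -> active={job_A:*/16, job_B:*/17, job_C:*/14}
  job_A: interval 16, next fire after T=242 is 256
  job_B: interval 17, next fire after T=242 is 255
  job_C: interval 14, next fire after T=242 is 252
Earliest fire time = 252 (job job_C)

Answer: 252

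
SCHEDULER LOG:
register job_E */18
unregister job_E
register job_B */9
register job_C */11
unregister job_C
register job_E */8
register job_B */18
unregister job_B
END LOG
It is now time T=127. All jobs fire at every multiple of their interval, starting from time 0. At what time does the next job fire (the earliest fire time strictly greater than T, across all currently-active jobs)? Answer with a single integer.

Op 1: register job_E */18 -> active={job_E:*/18}
Op 2: unregister job_E -> active={}
Op 3: register job_B */9 -> active={job_B:*/9}
Op 4: register job_C */11 -> active={job_B:*/9, job_C:*/11}
Op 5: unregister job_C -> active={job_B:*/9}
Op 6: register job_E */8 -> active={job_B:*/9, job_E:*/8}
Op 7: register job_B */18 -> active={job_B:*/18, job_E:*/8}
Op 8: unregister job_B -> active={job_E:*/8}
  job_E: interval 8, next fire after T=127 is 128
Earliest fire time = 128 (job job_E)

Answer: 128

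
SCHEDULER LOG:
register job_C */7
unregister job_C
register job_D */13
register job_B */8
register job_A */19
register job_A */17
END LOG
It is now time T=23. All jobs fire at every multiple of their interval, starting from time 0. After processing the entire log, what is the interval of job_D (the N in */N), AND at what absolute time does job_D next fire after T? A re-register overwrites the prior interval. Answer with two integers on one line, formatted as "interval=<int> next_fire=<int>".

Op 1: register job_C */7 -> active={job_C:*/7}
Op 2: unregister job_C -> active={}
Op 3: register job_D */13 -> active={job_D:*/13}
Op 4: register job_B */8 -> active={job_B:*/8, job_D:*/13}
Op 5: register job_A */19 -> active={job_A:*/19, job_B:*/8, job_D:*/13}
Op 6: register job_A */17 -> active={job_A:*/17, job_B:*/8, job_D:*/13}
Final interval of job_D = 13
Next fire of job_D after T=23: (23//13+1)*13 = 26

Answer: interval=13 next_fire=26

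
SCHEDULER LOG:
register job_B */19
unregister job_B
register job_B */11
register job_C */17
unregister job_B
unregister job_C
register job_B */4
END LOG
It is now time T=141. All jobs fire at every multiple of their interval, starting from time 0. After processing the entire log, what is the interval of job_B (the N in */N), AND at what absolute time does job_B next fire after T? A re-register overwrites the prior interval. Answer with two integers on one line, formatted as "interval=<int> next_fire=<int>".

Answer: interval=4 next_fire=144

Derivation:
Op 1: register job_B */19 -> active={job_B:*/19}
Op 2: unregister job_B -> active={}
Op 3: register job_B */11 -> active={job_B:*/11}
Op 4: register job_C */17 -> active={job_B:*/11, job_C:*/17}
Op 5: unregister job_B -> active={job_C:*/17}
Op 6: unregister job_C -> active={}
Op 7: register job_B */4 -> active={job_B:*/4}
Final interval of job_B = 4
Next fire of job_B after T=141: (141//4+1)*4 = 144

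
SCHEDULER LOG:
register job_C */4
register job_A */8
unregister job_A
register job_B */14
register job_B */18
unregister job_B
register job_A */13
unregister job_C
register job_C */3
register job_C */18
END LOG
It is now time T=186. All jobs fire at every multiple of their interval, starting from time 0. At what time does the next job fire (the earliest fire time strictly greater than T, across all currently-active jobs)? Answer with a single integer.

Op 1: register job_C */4 -> active={job_C:*/4}
Op 2: register job_A */8 -> active={job_A:*/8, job_C:*/4}
Op 3: unregister job_A -> active={job_C:*/4}
Op 4: register job_B */14 -> active={job_B:*/14, job_C:*/4}
Op 5: register job_B */18 -> active={job_B:*/18, job_C:*/4}
Op 6: unregister job_B -> active={job_C:*/4}
Op 7: register job_A */13 -> active={job_A:*/13, job_C:*/4}
Op 8: unregister job_C -> active={job_A:*/13}
Op 9: register job_C */3 -> active={job_A:*/13, job_C:*/3}
Op 10: register job_C */18 -> active={job_A:*/13, job_C:*/18}
  job_A: interval 13, next fire after T=186 is 195
  job_C: interval 18, next fire after T=186 is 198
Earliest fire time = 195 (job job_A)

Answer: 195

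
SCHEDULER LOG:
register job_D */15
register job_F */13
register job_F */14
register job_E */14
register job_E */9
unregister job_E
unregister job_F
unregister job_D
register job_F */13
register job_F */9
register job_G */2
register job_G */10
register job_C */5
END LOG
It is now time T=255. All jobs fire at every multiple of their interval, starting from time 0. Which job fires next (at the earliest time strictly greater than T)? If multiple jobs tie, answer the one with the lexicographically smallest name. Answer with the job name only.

Answer: job_C

Derivation:
Op 1: register job_D */15 -> active={job_D:*/15}
Op 2: register job_F */13 -> active={job_D:*/15, job_F:*/13}
Op 3: register job_F */14 -> active={job_D:*/15, job_F:*/14}
Op 4: register job_E */14 -> active={job_D:*/15, job_E:*/14, job_F:*/14}
Op 5: register job_E */9 -> active={job_D:*/15, job_E:*/9, job_F:*/14}
Op 6: unregister job_E -> active={job_D:*/15, job_F:*/14}
Op 7: unregister job_F -> active={job_D:*/15}
Op 8: unregister job_D -> active={}
Op 9: register job_F */13 -> active={job_F:*/13}
Op 10: register job_F */9 -> active={job_F:*/9}
Op 11: register job_G */2 -> active={job_F:*/9, job_G:*/2}
Op 12: register job_G */10 -> active={job_F:*/9, job_G:*/10}
Op 13: register job_C */5 -> active={job_C:*/5, job_F:*/9, job_G:*/10}
  job_C: interval 5, next fire after T=255 is 260
  job_F: interval 9, next fire after T=255 is 261
  job_G: interval 10, next fire after T=255 is 260
Earliest = 260, winner (lex tiebreak) = job_C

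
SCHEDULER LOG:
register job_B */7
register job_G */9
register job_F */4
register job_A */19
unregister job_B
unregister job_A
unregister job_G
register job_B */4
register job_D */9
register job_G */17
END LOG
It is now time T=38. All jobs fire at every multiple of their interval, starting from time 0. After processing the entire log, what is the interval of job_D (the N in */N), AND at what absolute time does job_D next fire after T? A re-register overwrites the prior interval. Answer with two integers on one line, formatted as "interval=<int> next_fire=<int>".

Answer: interval=9 next_fire=45

Derivation:
Op 1: register job_B */7 -> active={job_B:*/7}
Op 2: register job_G */9 -> active={job_B:*/7, job_G:*/9}
Op 3: register job_F */4 -> active={job_B:*/7, job_F:*/4, job_G:*/9}
Op 4: register job_A */19 -> active={job_A:*/19, job_B:*/7, job_F:*/4, job_G:*/9}
Op 5: unregister job_B -> active={job_A:*/19, job_F:*/4, job_G:*/9}
Op 6: unregister job_A -> active={job_F:*/4, job_G:*/9}
Op 7: unregister job_G -> active={job_F:*/4}
Op 8: register job_B */4 -> active={job_B:*/4, job_F:*/4}
Op 9: register job_D */9 -> active={job_B:*/4, job_D:*/9, job_F:*/4}
Op 10: register job_G */17 -> active={job_B:*/4, job_D:*/9, job_F:*/4, job_G:*/17}
Final interval of job_D = 9
Next fire of job_D after T=38: (38//9+1)*9 = 45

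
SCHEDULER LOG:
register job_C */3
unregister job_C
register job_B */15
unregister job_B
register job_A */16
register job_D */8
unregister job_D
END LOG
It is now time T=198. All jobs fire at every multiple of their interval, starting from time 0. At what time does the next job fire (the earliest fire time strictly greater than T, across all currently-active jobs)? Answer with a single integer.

Op 1: register job_C */3 -> active={job_C:*/3}
Op 2: unregister job_C -> active={}
Op 3: register job_B */15 -> active={job_B:*/15}
Op 4: unregister job_B -> active={}
Op 5: register job_A */16 -> active={job_A:*/16}
Op 6: register job_D */8 -> active={job_A:*/16, job_D:*/8}
Op 7: unregister job_D -> active={job_A:*/16}
  job_A: interval 16, next fire after T=198 is 208
Earliest fire time = 208 (job job_A)

Answer: 208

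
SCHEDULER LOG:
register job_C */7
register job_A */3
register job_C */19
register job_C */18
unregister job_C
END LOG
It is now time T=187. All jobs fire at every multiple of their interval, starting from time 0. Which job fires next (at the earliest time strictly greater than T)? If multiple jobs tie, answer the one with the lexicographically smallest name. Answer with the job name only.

Op 1: register job_C */7 -> active={job_C:*/7}
Op 2: register job_A */3 -> active={job_A:*/3, job_C:*/7}
Op 3: register job_C */19 -> active={job_A:*/3, job_C:*/19}
Op 4: register job_C */18 -> active={job_A:*/3, job_C:*/18}
Op 5: unregister job_C -> active={job_A:*/3}
  job_A: interval 3, next fire after T=187 is 189
Earliest = 189, winner (lex tiebreak) = job_A

Answer: job_A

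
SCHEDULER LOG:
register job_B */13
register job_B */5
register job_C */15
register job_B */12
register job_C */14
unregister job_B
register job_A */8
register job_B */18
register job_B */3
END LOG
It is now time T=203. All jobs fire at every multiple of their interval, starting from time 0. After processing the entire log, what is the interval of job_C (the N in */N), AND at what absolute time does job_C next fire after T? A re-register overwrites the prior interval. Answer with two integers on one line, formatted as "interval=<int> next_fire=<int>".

Answer: interval=14 next_fire=210

Derivation:
Op 1: register job_B */13 -> active={job_B:*/13}
Op 2: register job_B */5 -> active={job_B:*/5}
Op 3: register job_C */15 -> active={job_B:*/5, job_C:*/15}
Op 4: register job_B */12 -> active={job_B:*/12, job_C:*/15}
Op 5: register job_C */14 -> active={job_B:*/12, job_C:*/14}
Op 6: unregister job_B -> active={job_C:*/14}
Op 7: register job_A */8 -> active={job_A:*/8, job_C:*/14}
Op 8: register job_B */18 -> active={job_A:*/8, job_B:*/18, job_C:*/14}
Op 9: register job_B */3 -> active={job_A:*/8, job_B:*/3, job_C:*/14}
Final interval of job_C = 14
Next fire of job_C after T=203: (203//14+1)*14 = 210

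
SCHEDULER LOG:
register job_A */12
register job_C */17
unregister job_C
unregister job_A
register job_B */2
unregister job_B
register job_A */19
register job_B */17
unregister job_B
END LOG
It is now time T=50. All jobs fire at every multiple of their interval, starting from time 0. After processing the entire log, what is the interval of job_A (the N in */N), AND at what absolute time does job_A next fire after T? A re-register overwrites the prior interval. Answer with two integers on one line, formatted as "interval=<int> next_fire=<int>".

Answer: interval=19 next_fire=57

Derivation:
Op 1: register job_A */12 -> active={job_A:*/12}
Op 2: register job_C */17 -> active={job_A:*/12, job_C:*/17}
Op 3: unregister job_C -> active={job_A:*/12}
Op 4: unregister job_A -> active={}
Op 5: register job_B */2 -> active={job_B:*/2}
Op 6: unregister job_B -> active={}
Op 7: register job_A */19 -> active={job_A:*/19}
Op 8: register job_B */17 -> active={job_A:*/19, job_B:*/17}
Op 9: unregister job_B -> active={job_A:*/19}
Final interval of job_A = 19
Next fire of job_A after T=50: (50//19+1)*19 = 57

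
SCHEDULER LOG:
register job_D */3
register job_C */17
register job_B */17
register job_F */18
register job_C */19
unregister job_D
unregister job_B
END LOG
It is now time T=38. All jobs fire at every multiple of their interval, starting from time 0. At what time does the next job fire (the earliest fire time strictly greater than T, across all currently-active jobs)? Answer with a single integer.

Op 1: register job_D */3 -> active={job_D:*/3}
Op 2: register job_C */17 -> active={job_C:*/17, job_D:*/3}
Op 3: register job_B */17 -> active={job_B:*/17, job_C:*/17, job_D:*/3}
Op 4: register job_F */18 -> active={job_B:*/17, job_C:*/17, job_D:*/3, job_F:*/18}
Op 5: register job_C */19 -> active={job_B:*/17, job_C:*/19, job_D:*/3, job_F:*/18}
Op 6: unregister job_D -> active={job_B:*/17, job_C:*/19, job_F:*/18}
Op 7: unregister job_B -> active={job_C:*/19, job_F:*/18}
  job_C: interval 19, next fire after T=38 is 57
  job_F: interval 18, next fire after T=38 is 54
Earliest fire time = 54 (job job_F)

Answer: 54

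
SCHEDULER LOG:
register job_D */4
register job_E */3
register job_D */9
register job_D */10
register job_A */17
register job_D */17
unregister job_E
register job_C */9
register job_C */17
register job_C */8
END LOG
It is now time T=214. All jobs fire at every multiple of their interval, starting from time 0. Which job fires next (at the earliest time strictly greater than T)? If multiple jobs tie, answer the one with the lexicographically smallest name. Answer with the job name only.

Answer: job_C

Derivation:
Op 1: register job_D */4 -> active={job_D:*/4}
Op 2: register job_E */3 -> active={job_D:*/4, job_E:*/3}
Op 3: register job_D */9 -> active={job_D:*/9, job_E:*/3}
Op 4: register job_D */10 -> active={job_D:*/10, job_E:*/3}
Op 5: register job_A */17 -> active={job_A:*/17, job_D:*/10, job_E:*/3}
Op 6: register job_D */17 -> active={job_A:*/17, job_D:*/17, job_E:*/3}
Op 7: unregister job_E -> active={job_A:*/17, job_D:*/17}
Op 8: register job_C */9 -> active={job_A:*/17, job_C:*/9, job_D:*/17}
Op 9: register job_C */17 -> active={job_A:*/17, job_C:*/17, job_D:*/17}
Op 10: register job_C */8 -> active={job_A:*/17, job_C:*/8, job_D:*/17}
  job_A: interval 17, next fire after T=214 is 221
  job_C: interval 8, next fire after T=214 is 216
  job_D: interval 17, next fire after T=214 is 221
Earliest = 216, winner (lex tiebreak) = job_C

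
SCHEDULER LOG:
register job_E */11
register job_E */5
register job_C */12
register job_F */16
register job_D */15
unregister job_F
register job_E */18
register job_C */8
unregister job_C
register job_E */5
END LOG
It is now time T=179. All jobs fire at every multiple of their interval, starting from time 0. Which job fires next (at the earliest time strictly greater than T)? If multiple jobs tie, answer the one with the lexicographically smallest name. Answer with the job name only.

Op 1: register job_E */11 -> active={job_E:*/11}
Op 2: register job_E */5 -> active={job_E:*/5}
Op 3: register job_C */12 -> active={job_C:*/12, job_E:*/5}
Op 4: register job_F */16 -> active={job_C:*/12, job_E:*/5, job_F:*/16}
Op 5: register job_D */15 -> active={job_C:*/12, job_D:*/15, job_E:*/5, job_F:*/16}
Op 6: unregister job_F -> active={job_C:*/12, job_D:*/15, job_E:*/5}
Op 7: register job_E */18 -> active={job_C:*/12, job_D:*/15, job_E:*/18}
Op 8: register job_C */8 -> active={job_C:*/8, job_D:*/15, job_E:*/18}
Op 9: unregister job_C -> active={job_D:*/15, job_E:*/18}
Op 10: register job_E */5 -> active={job_D:*/15, job_E:*/5}
  job_D: interval 15, next fire after T=179 is 180
  job_E: interval 5, next fire after T=179 is 180
Earliest = 180, winner (lex tiebreak) = job_D

Answer: job_D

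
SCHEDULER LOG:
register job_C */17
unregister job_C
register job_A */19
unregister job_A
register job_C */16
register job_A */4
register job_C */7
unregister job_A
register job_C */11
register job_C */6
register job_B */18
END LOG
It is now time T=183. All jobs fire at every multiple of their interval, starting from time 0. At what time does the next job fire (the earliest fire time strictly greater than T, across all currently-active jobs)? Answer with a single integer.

Answer: 186

Derivation:
Op 1: register job_C */17 -> active={job_C:*/17}
Op 2: unregister job_C -> active={}
Op 3: register job_A */19 -> active={job_A:*/19}
Op 4: unregister job_A -> active={}
Op 5: register job_C */16 -> active={job_C:*/16}
Op 6: register job_A */4 -> active={job_A:*/4, job_C:*/16}
Op 7: register job_C */7 -> active={job_A:*/4, job_C:*/7}
Op 8: unregister job_A -> active={job_C:*/7}
Op 9: register job_C */11 -> active={job_C:*/11}
Op 10: register job_C */6 -> active={job_C:*/6}
Op 11: register job_B */18 -> active={job_B:*/18, job_C:*/6}
  job_B: interval 18, next fire after T=183 is 198
  job_C: interval 6, next fire after T=183 is 186
Earliest fire time = 186 (job job_C)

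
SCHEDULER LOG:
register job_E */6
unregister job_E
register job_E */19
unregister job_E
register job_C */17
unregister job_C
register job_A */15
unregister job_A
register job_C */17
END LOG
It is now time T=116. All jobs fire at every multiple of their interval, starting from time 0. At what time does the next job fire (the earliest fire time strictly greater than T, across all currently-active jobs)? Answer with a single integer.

Op 1: register job_E */6 -> active={job_E:*/6}
Op 2: unregister job_E -> active={}
Op 3: register job_E */19 -> active={job_E:*/19}
Op 4: unregister job_E -> active={}
Op 5: register job_C */17 -> active={job_C:*/17}
Op 6: unregister job_C -> active={}
Op 7: register job_A */15 -> active={job_A:*/15}
Op 8: unregister job_A -> active={}
Op 9: register job_C */17 -> active={job_C:*/17}
  job_C: interval 17, next fire after T=116 is 119
Earliest fire time = 119 (job job_C)

Answer: 119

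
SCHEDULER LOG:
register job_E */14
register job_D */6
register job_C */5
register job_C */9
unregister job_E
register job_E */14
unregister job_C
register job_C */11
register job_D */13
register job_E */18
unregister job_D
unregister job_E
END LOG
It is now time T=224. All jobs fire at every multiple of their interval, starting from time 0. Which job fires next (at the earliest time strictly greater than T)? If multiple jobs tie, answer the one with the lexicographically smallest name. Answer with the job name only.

Answer: job_C

Derivation:
Op 1: register job_E */14 -> active={job_E:*/14}
Op 2: register job_D */6 -> active={job_D:*/6, job_E:*/14}
Op 3: register job_C */5 -> active={job_C:*/5, job_D:*/6, job_E:*/14}
Op 4: register job_C */9 -> active={job_C:*/9, job_D:*/6, job_E:*/14}
Op 5: unregister job_E -> active={job_C:*/9, job_D:*/6}
Op 6: register job_E */14 -> active={job_C:*/9, job_D:*/6, job_E:*/14}
Op 7: unregister job_C -> active={job_D:*/6, job_E:*/14}
Op 8: register job_C */11 -> active={job_C:*/11, job_D:*/6, job_E:*/14}
Op 9: register job_D */13 -> active={job_C:*/11, job_D:*/13, job_E:*/14}
Op 10: register job_E */18 -> active={job_C:*/11, job_D:*/13, job_E:*/18}
Op 11: unregister job_D -> active={job_C:*/11, job_E:*/18}
Op 12: unregister job_E -> active={job_C:*/11}
  job_C: interval 11, next fire after T=224 is 231
Earliest = 231, winner (lex tiebreak) = job_C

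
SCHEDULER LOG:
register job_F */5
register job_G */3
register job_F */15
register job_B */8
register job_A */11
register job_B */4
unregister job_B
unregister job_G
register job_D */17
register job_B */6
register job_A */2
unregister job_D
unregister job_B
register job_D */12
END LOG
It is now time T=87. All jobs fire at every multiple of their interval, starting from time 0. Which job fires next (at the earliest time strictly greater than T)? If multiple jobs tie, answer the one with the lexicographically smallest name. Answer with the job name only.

Op 1: register job_F */5 -> active={job_F:*/5}
Op 2: register job_G */3 -> active={job_F:*/5, job_G:*/3}
Op 3: register job_F */15 -> active={job_F:*/15, job_G:*/3}
Op 4: register job_B */8 -> active={job_B:*/8, job_F:*/15, job_G:*/3}
Op 5: register job_A */11 -> active={job_A:*/11, job_B:*/8, job_F:*/15, job_G:*/3}
Op 6: register job_B */4 -> active={job_A:*/11, job_B:*/4, job_F:*/15, job_G:*/3}
Op 7: unregister job_B -> active={job_A:*/11, job_F:*/15, job_G:*/3}
Op 8: unregister job_G -> active={job_A:*/11, job_F:*/15}
Op 9: register job_D */17 -> active={job_A:*/11, job_D:*/17, job_F:*/15}
Op 10: register job_B */6 -> active={job_A:*/11, job_B:*/6, job_D:*/17, job_F:*/15}
Op 11: register job_A */2 -> active={job_A:*/2, job_B:*/6, job_D:*/17, job_F:*/15}
Op 12: unregister job_D -> active={job_A:*/2, job_B:*/6, job_F:*/15}
Op 13: unregister job_B -> active={job_A:*/2, job_F:*/15}
Op 14: register job_D */12 -> active={job_A:*/2, job_D:*/12, job_F:*/15}
  job_A: interval 2, next fire after T=87 is 88
  job_D: interval 12, next fire after T=87 is 96
  job_F: interval 15, next fire after T=87 is 90
Earliest = 88, winner (lex tiebreak) = job_A

Answer: job_A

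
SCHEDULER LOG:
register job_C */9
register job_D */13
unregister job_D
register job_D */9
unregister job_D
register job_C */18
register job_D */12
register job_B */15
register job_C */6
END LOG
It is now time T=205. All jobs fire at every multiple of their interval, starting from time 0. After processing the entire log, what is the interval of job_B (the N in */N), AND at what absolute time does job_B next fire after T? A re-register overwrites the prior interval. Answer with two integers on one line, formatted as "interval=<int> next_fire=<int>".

Answer: interval=15 next_fire=210

Derivation:
Op 1: register job_C */9 -> active={job_C:*/9}
Op 2: register job_D */13 -> active={job_C:*/9, job_D:*/13}
Op 3: unregister job_D -> active={job_C:*/9}
Op 4: register job_D */9 -> active={job_C:*/9, job_D:*/9}
Op 5: unregister job_D -> active={job_C:*/9}
Op 6: register job_C */18 -> active={job_C:*/18}
Op 7: register job_D */12 -> active={job_C:*/18, job_D:*/12}
Op 8: register job_B */15 -> active={job_B:*/15, job_C:*/18, job_D:*/12}
Op 9: register job_C */6 -> active={job_B:*/15, job_C:*/6, job_D:*/12}
Final interval of job_B = 15
Next fire of job_B after T=205: (205//15+1)*15 = 210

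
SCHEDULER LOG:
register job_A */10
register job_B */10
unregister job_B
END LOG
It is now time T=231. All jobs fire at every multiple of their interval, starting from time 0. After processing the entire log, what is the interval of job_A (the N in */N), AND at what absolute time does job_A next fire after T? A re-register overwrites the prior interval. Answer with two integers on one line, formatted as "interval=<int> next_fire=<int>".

Answer: interval=10 next_fire=240

Derivation:
Op 1: register job_A */10 -> active={job_A:*/10}
Op 2: register job_B */10 -> active={job_A:*/10, job_B:*/10}
Op 3: unregister job_B -> active={job_A:*/10}
Final interval of job_A = 10
Next fire of job_A after T=231: (231//10+1)*10 = 240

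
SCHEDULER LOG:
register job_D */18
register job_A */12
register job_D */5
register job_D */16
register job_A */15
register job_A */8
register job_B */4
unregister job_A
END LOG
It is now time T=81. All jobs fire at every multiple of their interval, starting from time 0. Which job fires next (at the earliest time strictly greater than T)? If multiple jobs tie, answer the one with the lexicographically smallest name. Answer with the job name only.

Answer: job_B

Derivation:
Op 1: register job_D */18 -> active={job_D:*/18}
Op 2: register job_A */12 -> active={job_A:*/12, job_D:*/18}
Op 3: register job_D */5 -> active={job_A:*/12, job_D:*/5}
Op 4: register job_D */16 -> active={job_A:*/12, job_D:*/16}
Op 5: register job_A */15 -> active={job_A:*/15, job_D:*/16}
Op 6: register job_A */8 -> active={job_A:*/8, job_D:*/16}
Op 7: register job_B */4 -> active={job_A:*/8, job_B:*/4, job_D:*/16}
Op 8: unregister job_A -> active={job_B:*/4, job_D:*/16}
  job_B: interval 4, next fire after T=81 is 84
  job_D: interval 16, next fire after T=81 is 96
Earliest = 84, winner (lex tiebreak) = job_B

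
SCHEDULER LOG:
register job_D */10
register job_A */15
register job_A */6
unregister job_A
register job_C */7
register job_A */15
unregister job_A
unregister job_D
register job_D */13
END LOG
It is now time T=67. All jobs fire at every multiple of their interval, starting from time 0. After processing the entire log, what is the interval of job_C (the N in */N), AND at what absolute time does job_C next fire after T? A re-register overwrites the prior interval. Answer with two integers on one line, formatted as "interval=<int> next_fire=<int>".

Answer: interval=7 next_fire=70

Derivation:
Op 1: register job_D */10 -> active={job_D:*/10}
Op 2: register job_A */15 -> active={job_A:*/15, job_D:*/10}
Op 3: register job_A */6 -> active={job_A:*/6, job_D:*/10}
Op 4: unregister job_A -> active={job_D:*/10}
Op 5: register job_C */7 -> active={job_C:*/7, job_D:*/10}
Op 6: register job_A */15 -> active={job_A:*/15, job_C:*/7, job_D:*/10}
Op 7: unregister job_A -> active={job_C:*/7, job_D:*/10}
Op 8: unregister job_D -> active={job_C:*/7}
Op 9: register job_D */13 -> active={job_C:*/7, job_D:*/13}
Final interval of job_C = 7
Next fire of job_C after T=67: (67//7+1)*7 = 70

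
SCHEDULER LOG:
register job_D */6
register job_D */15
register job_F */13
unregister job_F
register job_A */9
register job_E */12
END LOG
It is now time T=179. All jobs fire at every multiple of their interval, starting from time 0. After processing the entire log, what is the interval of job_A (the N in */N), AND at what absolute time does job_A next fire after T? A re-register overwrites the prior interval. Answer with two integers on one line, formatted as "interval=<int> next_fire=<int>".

Op 1: register job_D */6 -> active={job_D:*/6}
Op 2: register job_D */15 -> active={job_D:*/15}
Op 3: register job_F */13 -> active={job_D:*/15, job_F:*/13}
Op 4: unregister job_F -> active={job_D:*/15}
Op 5: register job_A */9 -> active={job_A:*/9, job_D:*/15}
Op 6: register job_E */12 -> active={job_A:*/9, job_D:*/15, job_E:*/12}
Final interval of job_A = 9
Next fire of job_A after T=179: (179//9+1)*9 = 180

Answer: interval=9 next_fire=180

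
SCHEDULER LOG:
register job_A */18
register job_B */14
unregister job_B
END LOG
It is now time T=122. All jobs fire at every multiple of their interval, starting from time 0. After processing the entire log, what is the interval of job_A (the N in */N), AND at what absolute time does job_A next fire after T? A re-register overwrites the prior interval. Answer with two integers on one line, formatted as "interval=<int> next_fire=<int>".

Op 1: register job_A */18 -> active={job_A:*/18}
Op 2: register job_B */14 -> active={job_A:*/18, job_B:*/14}
Op 3: unregister job_B -> active={job_A:*/18}
Final interval of job_A = 18
Next fire of job_A after T=122: (122//18+1)*18 = 126

Answer: interval=18 next_fire=126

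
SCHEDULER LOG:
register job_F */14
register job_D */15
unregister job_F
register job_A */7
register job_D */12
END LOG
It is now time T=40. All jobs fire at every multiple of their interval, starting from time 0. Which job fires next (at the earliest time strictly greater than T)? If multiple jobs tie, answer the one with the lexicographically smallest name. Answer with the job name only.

Answer: job_A

Derivation:
Op 1: register job_F */14 -> active={job_F:*/14}
Op 2: register job_D */15 -> active={job_D:*/15, job_F:*/14}
Op 3: unregister job_F -> active={job_D:*/15}
Op 4: register job_A */7 -> active={job_A:*/7, job_D:*/15}
Op 5: register job_D */12 -> active={job_A:*/7, job_D:*/12}
  job_A: interval 7, next fire after T=40 is 42
  job_D: interval 12, next fire after T=40 is 48
Earliest = 42, winner (lex tiebreak) = job_A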